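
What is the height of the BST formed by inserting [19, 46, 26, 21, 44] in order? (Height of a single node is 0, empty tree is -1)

Insertion order: [19, 46, 26, 21, 44]
Tree (level-order array): [19, None, 46, 26, None, 21, 44]
Compute height bottom-up (empty subtree = -1):
  height(21) = 1 + max(-1, -1) = 0
  height(44) = 1 + max(-1, -1) = 0
  height(26) = 1 + max(0, 0) = 1
  height(46) = 1 + max(1, -1) = 2
  height(19) = 1 + max(-1, 2) = 3
Height = 3


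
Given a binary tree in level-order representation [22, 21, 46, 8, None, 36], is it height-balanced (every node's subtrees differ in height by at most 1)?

Tree (level-order array): [22, 21, 46, 8, None, 36]
Definition: a tree is height-balanced if, at every node, |h(left) - h(right)| <= 1 (empty subtree has height -1).
Bottom-up per-node check:
  node 8: h_left=-1, h_right=-1, diff=0 [OK], height=0
  node 21: h_left=0, h_right=-1, diff=1 [OK], height=1
  node 36: h_left=-1, h_right=-1, diff=0 [OK], height=0
  node 46: h_left=0, h_right=-1, diff=1 [OK], height=1
  node 22: h_left=1, h_right=1, diff=0 [OK], height=2
All nodes satisfy the balance condition.
Result: Balanced


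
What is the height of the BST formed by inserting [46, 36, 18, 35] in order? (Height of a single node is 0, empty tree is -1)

Insertion order: [46, 36, 18, 35]
Tree (level-order array): [46, 36, None, 18, None, None, 35]
Compute height bottom-up (empty subtree = -1):
  height(35) = 1 + max(-1, -1) = 0
  height(18) = 1 + max(-1, 0) = 1
  height(36) = 1 + max(1, -1) = 2
  height(46) = 1 + max(2, -1) = 3
Height = 3


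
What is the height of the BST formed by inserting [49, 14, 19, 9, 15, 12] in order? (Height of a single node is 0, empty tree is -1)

Insertion order: [49, 14, 19, 9, 15, 12]
Tree (level-order array): [49, 14, None, 9, 19, None, 12, 15]
Compute height bottom-up (empty subtree = -1):
  height(12) = 1 + max(-1, -1) = 0
  height(9) = 1 + max(-1, 0) = 1
  height(15) = 1 + max(-1, -1) = 0
  height(19) = 1 + max(0, -1) = 1
  height(14) = 1 + max(1, 1) = 2
  height(49) = 1 + max(2, -1) = 3
Height = 3


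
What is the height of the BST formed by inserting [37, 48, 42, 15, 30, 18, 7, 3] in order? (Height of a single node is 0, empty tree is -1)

Insertion order: [37, 48, 42, 15, 30, 18, 7, 3]
Tree (level-order array): [37, 15, 48, 7, 30, 42, None, 3, None, 18]
Compute height bottom-up (empty subtree = -1):
  height(3) = 1 + max(-1, -1) = 0
  height(7) = 1 + max(0, -1) = 1
  height(18) = 1 + max(-1, -1) = 0
  height(30) = 1 + max(0, -1) = 1
  height(15) = 1 + max(1, 1) = 2
  height(42) = 1 + max(-1, -1) = 0
  height(48) = 1 + max(0, -1) = 1
  height(37) = 1 + max(2, 1) = 3
Height = 3


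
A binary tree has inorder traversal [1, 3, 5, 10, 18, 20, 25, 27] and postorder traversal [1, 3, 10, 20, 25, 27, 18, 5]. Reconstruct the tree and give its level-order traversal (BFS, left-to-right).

Inorder:   [1, 3, 5, 10, 18, 20, 25, 27]
Postorder: [1, 3, 10, 20, 25, 27, 18, 5]
Algorithm: postorder visits root last, so walk postorder right-to-left;
each value is the root of the current inorder slice — split it at that
value, recurse on the right subtree first, then the left.
Recursive splits:
  root=5; inorder splits into left=[1, 3], right=[10, 18, 20, 25, 27]
  root=18; inorder splits into left=[10], right=[20, 25, 27]
  root=27; inorder splits into left=[20, 25], right=[]
  root=25; inorder splits into left=[20], right=[]
  root=20; inorder splits into left=[], right=[]
  root=10; inorder splits into left=[], right=[]
  root=3; inorder splits into left=[1], right=[]
  root=1; inorder splits into left=[], right=[]
Reconstructed level-order: [5, 3, 18, 1, 10, 27, 25, 20]


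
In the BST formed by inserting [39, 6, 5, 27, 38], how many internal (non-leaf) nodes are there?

Tree built from: [39, 6, 5, 27, 38]
Tree (level-order array): [39, 6, None, 5, 27, None, None, None, 38]
Rule: An internal node has at least one child.
Per-node child counts:
  node 39: 1 child(ren)
  node 6: 2 child(ren)
  node 5: 0 child(ren)
  node 27: 1 child(ren)
  node 38: 0 child(ren)
Matching nodes: [39, 6, 27]
Count of internal (non-leaf) nodes: 3


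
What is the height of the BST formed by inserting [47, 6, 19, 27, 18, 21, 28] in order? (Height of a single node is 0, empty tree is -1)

Insertion order: [47, 6, 19, 27, 18, 21, 28]
Tree (level-order array): [47, 6, None, None, 19, 18, 27, None, None, 21, 28]
Compute height bottom-up (empty subtree = -1):
  height(18) = 1 + max(-1, -1) = 0
  height(21) = 1 + max(-1, -1) = 0
  height(28) = 1 + max(-1, -1) = 0
  height(27) = 1 + max(0, 0) = 1
  height(19) = 1 + max(0, 1) = 2
  height(6) = 1 + max(-1, 2) = 3
  height(47) = 1 + max(3, -1) = 4
Height = 4


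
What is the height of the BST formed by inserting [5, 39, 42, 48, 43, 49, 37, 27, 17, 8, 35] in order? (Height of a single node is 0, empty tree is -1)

Insertion order: [5, 39, 42, 48, 43, 49, 37, 27, 17, 8, 35]
Tree (level-order array): [5, None, 39, 37, 42, 27, None, None, 48, 17, 35, 43, 49, 8]
Compute height bottom-up (empty subtree = -1):
  height(8) = 1 + max(-1, -1) = 0
  height(17) = 1 + max(0, -1) = 1
  height(35) = 1 + max(-1, -1) = 0
  height(27) = 1 + max(1, 0) = 2
  height(37) = 1 + max(2, -1) = 3
  height(43) = 1 + max(-1, -1) = 0
  height(49) = 1 + max(-1, -1) = 0
  height(48) = 1 + max(0, 0) = 1
  height(42) = 1 + max(-1, 1) = 2
  height(39) = 1 + max(3, 2) = 4
  height(5) = 1 + max(-1, 4) = 5
Height = 5


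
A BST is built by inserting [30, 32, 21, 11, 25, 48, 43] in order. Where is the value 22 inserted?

Starting tree (level order): [30, 21, 32, 11, 25, None, 48, None, None, None, None, 43]
Insertion path: 30 -> 21 -> 25
Result: insert 22 as left child of 25
Final tree (level order): [30, 21, 32, 11, 25, None, 48, None, None, 22, None, 43]


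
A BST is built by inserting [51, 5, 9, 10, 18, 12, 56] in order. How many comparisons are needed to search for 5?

Search path for 5: 51 -> 5
Found: True
Comparisons: 2


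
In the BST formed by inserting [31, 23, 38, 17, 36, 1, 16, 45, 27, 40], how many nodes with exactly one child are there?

Tree built from: [31, 23, 38, 17, 36, 1, 16, 45, 27, 40]
Tree (level-order array): [31, 23, 38, 17, 27, 36, 45, 1, None, None, None, None, None, 40, None, None, 16]
Rule: These are nodes with exactly 1 non-null child.
Per-node child counts:
  node 31: 2 child(ren)
  node 23: 2 child(ren)
  node 17: 1 child(ren)
  node 1: 1 child(ren)
  node 16: 0 child(ren)
  node 27: 0 child(ren)
  node 38: 2 child(ren)
  node 36: 0 child(ren)
  node 45: 1 child(ren)
  node 40: 0 child(ren)
Matching nodes: [17, 1, 45]
Count of nodes with exactly one child: 3


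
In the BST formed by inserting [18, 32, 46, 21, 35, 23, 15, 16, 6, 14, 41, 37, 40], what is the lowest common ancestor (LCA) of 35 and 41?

Tree insertion order: [18, 32, 46, 21, 35, 23, 15, 16, 6, 14, 41, 37, 40]
Tree (level-order array): [18, 15, 32, 6, 16, 21, 46, None, 14, None, None, None, 23, 35, None, None, None, None, None, None, 41, 37, None, None, 40]
In a BST, the LCA of p=35, q=41 is the first node v on the
root-to-leaf path with p <= v <= q (go left if both < v, right if both > v).
Walk from root:
  at 18: both 35 and 41 > 18, go right
  at 32: both 35 and 41 > 32, go right
  at 46: both 35 and 41 < 46, go left
  at 35: 35 <= 35 <= 41, this is the LCA
LCA = 35


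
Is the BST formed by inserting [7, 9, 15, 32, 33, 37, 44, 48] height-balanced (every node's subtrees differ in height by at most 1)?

Tree (level-order array): [7, None, 9, None, 15, None, 32, None, 33, None, 37, None, 44, None, 48]
Definition: a tree is height-balanced if, at every node, |h(left) - h(right)| <= 1 (empty subtree has height -1).
Bottom-up per-node check:
  node 48: h_left=-1, h_right=-1, diff=0 [OK], height=0
  node 44: h_left=-1, h_right=0, diff=1 [OK], height=1
  node 37: h_left=-1, h_right=1, diff=2 [FAIL (|-1-1|=2 > 1)], height=2
  node 33: h_left=-1, h_right=2, diff=3 [FAIL (|-1-2|=3 > 1)], height=3
  node 32: h_left=-1, h_right=3, diff=4 [FAIL (|-1-3|=4 > 1)], height=4
  node 15: h_left=-1, h_right=4, diff=5 [FAIL (|-1-4|=5 > 1)], height=5
  node 9: h_left=-1, h_right=5, diff=6 [FAIL (|-1-5|=6 > 1)], height=6
  node 7: h_left=-1, h_right=6, diff=7 [FAIL (|-1-6|=7 > 1)], height=7
Node 37 violates the condition: |-1 - 1| = 2 > 1.
Result: Not balanced


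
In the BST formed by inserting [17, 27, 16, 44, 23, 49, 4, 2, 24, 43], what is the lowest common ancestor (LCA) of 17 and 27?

Tree insertion order: [17, 27, 16, 44, 23, 49, 4, 2, 24, 43]
Tree (level-order array): [17, 16, 27, 4, None, 23, 44, 2, None, None, 24, 43, 49]
In a BST, the LCA of p=17, q=27 is the first node v on the
root-to-leaf path with p <= v <= q (go left if both < v, right if both > v).
Walk from root:
  at 17: 17 <= 17 <= 27, this is the LCA
LCA = 17


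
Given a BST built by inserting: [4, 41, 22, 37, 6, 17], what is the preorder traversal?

Tree insertion order: [4, 41, 22, 37, 6, 17]
Tree (level-order array): [4, None, 41, 22, None, 6, 37, None, 17]
Preorder traversal: [4, 41, 22, 6, 17, 37]


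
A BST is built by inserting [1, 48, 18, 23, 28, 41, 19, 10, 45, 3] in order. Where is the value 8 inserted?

Starting tree (level order): [1, None, 48, 18, None, 10, 23, 3, None, 19, 28, None, None, None, None, None, 41, None, 45]
Insertion path: 1 -> 48 -> 18 -> 10 -> 3
Result: insert 8 as right child of 3
Final tree (level order): [1, None, 48, 18, None, 10, 23, 3, None, 19, 28, None, 8, None, None, None, 41, None, None, None, 45]


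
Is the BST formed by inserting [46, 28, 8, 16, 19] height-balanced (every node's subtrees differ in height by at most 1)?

Tree (level-order array): [46, 28, None, 8, None, None, 16, None, 19]
Definition: a tree is height-balanced if, at every node, |h(left) - h(right)| <= 1 (empty subtree has height -1).
Bottom-up per-node check:
  node 19: h_left=-1, h_right=-1, diff=0 [OK], height=0
  node 16: h_left=-1, h_right=0, diff=1 [OK], height=1
  node 8: h_left=-1, h_right=1, diff=2 [FAIL (|-1-1|=2 > 1)], height=2
  node 28: h_left=2, h_right=-1, diff=3 [FAIL (|2--1|=3 > 1)], height=3
  node 46: h_left=3, h_right=-1, diff=4 [FAIL (|3--1|=4 > 1)], height=4
Node 8 violates the condition: |-1 - 1| = 2 > 1.
Result: Not balanced


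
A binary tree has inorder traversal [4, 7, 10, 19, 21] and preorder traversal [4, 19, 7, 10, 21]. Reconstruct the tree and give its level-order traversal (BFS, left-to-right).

Inorder:  [4, 7, 10, 19, 21]
Preorder: [4, 19, 7, 10, 21]
Algorithm: preorder visits root first, so consume preorder in order;
for each root, split the current inorder slice at that value into
left-subtree inorder and right-subtree inorder, then recurse.
Recursive splits:
  root=4; inorder splits into left=[], right=[7, 10, 19, 21]
  root=19; inorder splits into left=[7, 10], right=[21]
  root=7; inorder splits into left=[], right=[10]
  root=10; inorder splits into left=[], right=[]
  root=21; inorder splits into left=[], right=[]
Reconstructed level-order: [4, 19, 7, 21, 10]


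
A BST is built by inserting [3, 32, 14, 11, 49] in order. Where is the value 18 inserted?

Starting tree (level order): [3, None, 32, 14, 49, 11]
Insertion path: 3 -> 32 -> 14
Result: insert 18 as right child of 14
Final tree (level order): [3, None, 32, 14, 49, 11, 18]


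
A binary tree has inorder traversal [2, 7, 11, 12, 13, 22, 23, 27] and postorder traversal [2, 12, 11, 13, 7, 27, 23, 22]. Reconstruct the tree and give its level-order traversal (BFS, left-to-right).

Inorder:   [2, 7, 11, 12, 13, 22, 23, 27]
Postorder: [2, 12, 11, 13, 7, 27, 23, 22]
Algorithm: postorder visits root last, so walk postorder right-to-left;
each value is the root of the current inorder slice — split it at that
value, recurse on the right subtree first, then the left.
Recursive splits:
  root=22; inorder splits into left=[2, 7, 11, 12, 13], right=[23, 27]
  root=23; inorder splits into left=[], right=[27]
  root=27; inorder splits into left=[], right=[]
  root=7; inorder splits into left=[2], right=[11, 12, 13]
  root=13; inorder splits into left=[11, 12], right=[]
  root=11; inorder splits into left=[], right=[12]
  root=12; inorder splits into left=[], right=[]
  root=2; inorder splits into left=[], right=[]
Reconstructed level-order: [22, 7, 23, 2, 13, 27, 11, 12]


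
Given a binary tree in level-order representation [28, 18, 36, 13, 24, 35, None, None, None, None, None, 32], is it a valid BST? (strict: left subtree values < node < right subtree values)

Level-order array: [28, 18, 36, 13, 24, 35, None, None, None, None, None, 32]
Validate using subtree bounds (lo, hi): at each node, require lo < value < hi,
then recurse left with hi=value and right with lo=value.
Preorder trace (stopping at first violation):
  at node 28 with bounds (-inf, +inf): OK
  at node 18 with bounds (-inf, 28): OK
  at node 13 with bounds (-inf, 18): OK
  at node 24 with bounds (18, 28): OK
  at node 36 with bounds (28, +inf): OK
  at node 35 with bounds (28, 36): OK
  at node 32 with bounds (28, 35): OK
No violation found at any node.
Result: Valid BST


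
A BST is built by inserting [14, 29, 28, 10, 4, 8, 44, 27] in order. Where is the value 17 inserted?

Starting tree (level order): [14, 10, 29, 4, None, 28, 44, None, 8, 27]
Insertion path: 14 -> 29 -> 28 -> 27
Result: insert 17 as left child of 27
Final tree (level order): [14, 10, 29, 4, None, 28, 44, None, 8, 27, None, None, None, None, None, 17]


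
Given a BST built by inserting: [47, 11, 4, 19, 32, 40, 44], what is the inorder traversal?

Tree insertion order: [47, 11, 4, 19, 32, 40, 44]
Tree (level-order array): [47, 11, None, 4, 19, None, None, None, 32, None, 40, None, 44]
Inorder traversal: [4, 11, 19, 32, 40, 44, 47]


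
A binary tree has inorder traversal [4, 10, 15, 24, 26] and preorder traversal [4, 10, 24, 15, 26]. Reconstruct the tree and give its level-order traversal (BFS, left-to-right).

Inorder:  [4, 10, 15, 24, 26]
Preorder: [4, 10, 24, 15, 26]
Algorithm: preorder visits root first, so consume preorder in order;
for each root, split the current inorder slice at that value into
left-subtree inorder and right-subtree inorder, then recurse.
Recursive splits:
  root=4; inorder splits into left=[], right=[10, 15, 24, 26]
  root=10; inorder splits into left=[], right=[15, 24, 26]
  root=24; inorder splits into left=[15], right=[26]
  root=15; inorder splits into left=[], right=[]
  root=26; inorder splits into left=[], right=[]
Reconstructed level-order: [4, 10, 24, 15, 26]


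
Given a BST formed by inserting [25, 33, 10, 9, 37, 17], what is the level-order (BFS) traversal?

Tree insertion order: [25, 33, 10, 9, 37, 17]
Tree (level-order array): [25, 10, 33, 9, 17, None, 37]
BFS from the root, enqueuing left then right child of each popped node:
  queue [25] -> pop 25, enqueue [10, 33], visited so far: [25]
  queue [10, 33] -> pop 10, enqueue [9, 17], visited so far: [25, 10]
  queue [33, 9, 17] -> pop 33, enqueue [37], visited so far: [25, 10, 33]
  queue [9, 17, 37] -> pop 9, enqueue [none], visited so far: [25, 10, 33, 9]
  queue [17, 37] -> pop 17, enqueue [none], visited so far: [25, 10, 33, 9, 17]
  queue [37] -> pop 37, enqueue [none], visited so far: [25, 10, 33, 9, 17, 37]
Result: [25, 10, 33, 9, 17, 37]


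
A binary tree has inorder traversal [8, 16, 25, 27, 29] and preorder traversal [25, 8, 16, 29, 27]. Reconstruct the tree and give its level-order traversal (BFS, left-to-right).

Inorder:  [8, 16, 25, 27, 29]
Preorder: [25, 8, 16, 29, 27]
Algorithm: preorder visits root first, so consume preorder in order;
for each root, split the current inorder slice at that value into
left-subtree inorder and right-subtree inorder, then recurse.
Recursive splits:
  root=25; inorder splits into left=[8, 16], right=[27, 29]
  root=8; inorder splits into left=[], right=[16]
  root=16; inorder splits into left=[], right=[]
  root=29; inorder splits into left=[27], right=[]
  root=27; inorder splits into left=[], right=[]
Reconstructed level-order: [25, 8, 29, 16, 27]


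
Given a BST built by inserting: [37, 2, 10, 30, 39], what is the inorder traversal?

Tree insertion order: [37, 2, 10, 30, 39]
Tree (level-order array): [37, 2, 39, None, 10, None, None, None, 30]
Inorder traversal: [2, 10, 30, 37, 39]


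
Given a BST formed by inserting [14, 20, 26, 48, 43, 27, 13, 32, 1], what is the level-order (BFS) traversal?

Tree insertion order: [14, 20, 26, 48, 43, 27, 13, 32, 1]
Tree (level-order array): [14, 13, 20, 1, None, None, 26, None, None, None, 48, 43, None, 27, None, None, 32]
BFS from the root, enqueuing left then right child of each popped node:
  queue [14] -> pop 14, enqueue [13, 20], visited so far: [14]
  queue [13, 20] -> pop 13, enqueue [1], visited so far: [14, 13]
  queue [20, 1] -> pop 20, enqueue [26], visited so far: [14, 13, 20]
  queue [1, 26] -> pop 1, enqueue [none], visited so far: [14, 13, 20, 1]
  queue [26] -> pop 26, enqueue [48], visited so far: [14, 13, 20, 1, 26]
  queue [48] -> pop 48, enqueue [43], visited so far: [14, 13, 20, 1, 26, 48]
  queue [43] -> pop 43, enqueue [27], visited so far: [14, 13, 20, 1, 26, 48, 43]
  queue [27] -> pop 27, enqueue [32], visited so far: [14, 13, 20, 1, 26, 48, 43, 27]
  queue [32] -> pop 32, enqueue [none], visited so far: [14, 13, 20, 1, 26, 48, 43, 27, 32]
Result: [14, 13, 20, 1, 26, 48, 43, 27, 32]


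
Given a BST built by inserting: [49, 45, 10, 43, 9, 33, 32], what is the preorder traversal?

Tree insertion order: [49, 45, 10, 43, 9, 33, 32]
Tree (level-order array): [49, 45, None, 10, None, 9, 43, None, None, 33, None, 32]
Preorder traversal: [49, 45, 10, 9, 43, 33, 32]


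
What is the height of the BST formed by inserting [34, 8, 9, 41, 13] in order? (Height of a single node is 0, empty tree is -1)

Insertion order: [34, 8, 9, 41, 13]
Tree (level-order array): [34, 8, 41, None, 9, None, None, None, 13]
Compute height bottom-up (empty subtree = -1):
  height(13) = 1 + max(-1, -1) = 0
  height(9) = 1 + max(-1, 0) = 1
  height(8) = 1 + max(-1, 1) = 2
  height(41) = 1 + max(-1, -1) = 0
  height(34) = 1 + max(2, 0) = 3
Height = 3


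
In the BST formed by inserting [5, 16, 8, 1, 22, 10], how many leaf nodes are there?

Tree built from: [5, 16, 8, 1, 22, 10]
Tree (level-order array): [5, 1, 16, None, None, 8, 22, None, 10]
Rule: A leaf has 0 children.
Per-node child counts:
  node 5: 2 child(ren)
  node 1: 0 child(ren)
  node 16: 2 child(ren)
  node 8: 1 child(ren)
  node 10: 0 child(ren)
  node 22: 0 child(ren)
Matching nodes: [1, 10, 22]
Count of leaf nodes: 3


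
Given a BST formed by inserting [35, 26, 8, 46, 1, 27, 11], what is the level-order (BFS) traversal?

Tree insertion order: [35, 26, 8, 46, 1, 27, 11]
Tree (level-order array): [35, 26, 46, 8, 27, None, None, 1, 11]
BFS from the root, enqueuing left then right child of each popped node:
  queue [35] -> pop 35, enqueue [26, 46], visited so far: [35]
  queue [26, 46] -> pop 26, enqueue [8, 27], visited so far: [35, 26]
  queue [46, 8, 27] -> pop 46, enqueue [none], visited so far: [35, 26, 46]
  queue [8, 27] -> pop 8, enqueue [1, 11], visited so far: [35, 26, 46, 8]
  queue [27, 1, 11] -> pop 27, enqueue [none], visited so far: [35, 26, 46, 8, 27]
  queue [1, 11] -> pop 1, enqueue [none], visited so far: [35, 26, 46, 8, 27, 1]
  queue [11] -> pop 11, enqueue [none], visited so far: [35, 26, 46, 8, 27, 1, 11]
Result: [35, 26, 46, 8, 27, 1, 11]


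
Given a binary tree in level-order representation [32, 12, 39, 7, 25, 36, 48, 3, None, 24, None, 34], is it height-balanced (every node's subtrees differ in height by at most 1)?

Tree (level-order array): [32, 12, 39, 7, 25, 36, 48, 3, None, 24, None, 34]
Definition: a tree is height-balanced if, at every node, |h(left) - h(right)| <= 1 (empty subtree has height -1).
Bottom-up per-node check:
  node 3: h_left=-1, h_right=-1, diff=0 [OK], height=0
  node 7: h_left=0, h_right=-1, diff=1 [OK], height=1
  node 24: h_left=-1, h_right=-1, diff=0 [OK], height=0
  node 25: h_left=0, h_right=-1, diff=1 [OK], height=1
  node 12: h_left=1, h_right=1, diff=0 [OK], height=2
  node 34: h_left=-1, h_right=-1, diff=0 [OK], height=0
  node 36: h_left=0, h_right=-1, diff=1 [OK], height=1
  node 48: h_left=-1, h_right=-1, diff=0 [OK], height=0
  node 39: h_left=1, h_right=0, diff=1 [OK], height=2
  node 32: h_left=2, h_right=2, diff=0 [OK], height=3
All nodes satisfy the balance condition.
Result: Balanced


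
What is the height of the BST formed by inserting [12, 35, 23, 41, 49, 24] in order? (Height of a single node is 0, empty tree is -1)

Insertion order: [12, 35, 23, 41, 49, 24]
Tree (level-order array): [12, None, 35, 23, 41, None, 24, None, 49]
Compute height bottom-up (empty subtree = -1):
  height(24) = 1 + max(-1, -1) = 0
  height(23) = 1 + max(-1, 0) = 1
  height(49) = 1 + max(-1, -1) = 0
  height(41) = 1 + max(-1, 0) = 1
  height(35) = 1 + max(1, 1) = 2
  height(12) = 1 + max(-1, 2) = 3
Height = 3


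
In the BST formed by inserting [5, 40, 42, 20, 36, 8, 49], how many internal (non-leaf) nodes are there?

Tree built from: [5, 40, 42, 20, 36, 8, 49]
Tree (level-order array): [5, None, 40, 20, 42, 8, 36, None, 49]
Rule: An internal node has at least one child.
Per-node child counts:
  node 5: 1 child(ren)
  node 40: 2 child(ren)
  node 20: 2 child(ren)
  node 8: 0 child(ren)
  node 36: 0 child(ren)
  node 42: 1 child(ren)
  node 49: 0 child(ren)
Matching nodes: [5, 40, 20, 42]
Count of internal (non-leaf) nodes: 4


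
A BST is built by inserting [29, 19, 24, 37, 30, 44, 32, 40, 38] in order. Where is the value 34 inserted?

Starting tree (level order): [29, 19, 37, None, 24, 30, 44, None, None, None, 32, 40, None, None, None, 38]
Insertion path: 29 -> 37 -> 30 -> 32
Result: insert 34 as right child of 32
Final tree (level order): [29, 19, 37, None, 24, 30, 44, None, None, None, 32, 40, None, None, 34, 38]


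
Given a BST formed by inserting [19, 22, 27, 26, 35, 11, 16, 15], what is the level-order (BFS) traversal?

Tree insertion order: [19, 22, 27, 26, 35, 11, 16, 15]
Tree (level-order array): [19, 11, 22, None, 16, None, 27, 15, None, 26, 35]
BFS from the root, enqueuing left then right child of each popped node:
  queue [19] -> pop 19, enqueue [11, 22], visited so far: [19]
  queue [11, 22] -> pop 11, enqueue [16], visited so far: [19, 11]
  queue [22, 16] -> pop 22, enqueue [27], visited so far: [19, 11, 22]
  queue [16, 27] -> pop 16, enqueue [15], visited so far: [19, 11, 22, 16]
  queue [27, 15] -> pop 27, enqueue [26, 35], visited so far: [19, 11, 22, 16, 27]
  queue [15, 26, 35] -> pop 15, enqueue [none], visited so far: [19, 11, 22, 16, 27, 15]
  queue [26, 35] -> pop 26, enqueue [none], visited so far: [19, 11, 22, 16, 27, 15, 26]
  queue [35] -> pop 35, enqueue [none], visited so far: [19, 11, 22, 16, 27, 15, 26, 35]
Result: [19, 11, 22, 16, 27, 15, 26, 35]


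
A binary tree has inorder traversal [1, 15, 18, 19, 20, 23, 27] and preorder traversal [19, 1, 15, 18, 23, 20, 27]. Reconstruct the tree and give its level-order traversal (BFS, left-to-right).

Inorder:  [1, 15, 18, 19, 20, 23, 27]
Preorder: [19, 1, 15, 18, 23, 20, 27]
Algorithm: preorder visits root first, so consume preorder in order;
for each root, split the current inorder slice at that value into
left-subtree inorder and right-subtree inorder, then recurse.
Recursive splits:
  root=19; inorder splits into left=[1, 15, 18], right=[20, 23, 27]
  root=1; inorder splits into left=[], right=[15, 18]
  root=15; inorder splits into left=[], right=[18]
  root=18; inorder splits into left=[], right=[]
  root=23; inorder splits into left=[20], right=[27]
  root=20; inorder splits into left=[], right=[]
  root=27; inorder splits into left=[], right=[]
Reconstructed level-order: [19, 1, 23, 15, 20, 27, 18]


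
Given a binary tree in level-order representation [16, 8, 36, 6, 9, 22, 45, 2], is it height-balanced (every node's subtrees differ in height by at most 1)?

Tree (level-order array): [16, 8, 36, 6, 9, 22, 45, 2]
Definition: a tree is height-balanced if, at every node, |h(left) - h(right)| <= 1 (empty subtree has height -1).
Bottom-up per-node check:
  node 2: h_left=-1, h_right=-1, diff=0 [OK], height=0
  node 6: h_left=0, h_right=-1, diff=1 [OK], height=1
  node 9: h_left=-1, h_right=-1, diff=0 [OK], height=0
  node 8: h_left=1, h_right=0, diff=1 [OK], height=2
  node 22: h_left=-1, h_right=-1, diff=0 [OK], height=0
  node 45: h_left=-1, h_right=-1, diff=0 [OK], height=0
  node 36: h_left=0, h_right=0, diff=0 [OK], height=1
  node 16: h_left=2, h_right=1, diff=1 [OK], height=3
All nodes satisfy the balance condition.
Result: Balanced


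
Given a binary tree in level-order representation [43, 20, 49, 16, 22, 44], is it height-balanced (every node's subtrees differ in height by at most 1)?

Tree (level-order array): [43, 20, 49, 16, 22, 44]
Definition: a tree is height-balanced if, at every node, |h(left) - h(right)| <= 1 (empty subtree has height -1).
Bottom-up per-node check:
  node 16: h_left=-1, h_right=-1, diff=0 [OK], height=0
  node 22: h_left=-1, h_right=-1, diff=0 [OK], height=0
  node 20: h_left=0, h_right=0, diff=0 [OK], height=1
  node 44: h_left=-1, h_right=-1, diff=0 [OK], height=0
  node 49: h_left=0, h_right=-1, diff=1 [OK], height=1
  node 43: h_left=1, h_right=1, diff=0 [OK], height=2
All nodes satisfy the balance condition.
Result: Balanced


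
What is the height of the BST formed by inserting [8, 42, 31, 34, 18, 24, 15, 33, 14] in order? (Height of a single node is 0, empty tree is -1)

Insertion order: [8, 42, 31, 34, 18, 24, 15, 33, 14]
Tree (level-order array): [8, None, 42, 31, None, 18, 34, 15, 24, 33, None, 14]
Compute height bottom-up (empty subtree = -1):
  height(14) = 1 + max(-1, -1) = 0
  height(15) = 1 + max(0, -1) = 1
  height(24) = 1 + max(-1, -1) = 0
  height(18) = 1 + max(1, 0) = 2
  height(33) = 1 + max(-1, -1) = 0
  height(34) = 1 + max(0, -1) = 1
  height(31) = 1 + max(2, 1) = 3
  height(42) = 1 + max(3, -1) = 4
  height(8) = 1 + max(-1, 4) = 5
Height = 5


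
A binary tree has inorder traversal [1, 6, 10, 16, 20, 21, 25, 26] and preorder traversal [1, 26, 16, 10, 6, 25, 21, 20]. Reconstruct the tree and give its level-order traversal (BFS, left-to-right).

Inorder:  [1, 6, 10, 16, 20, 21, 25, 26]
Preorder: [1, 26, 16, 10, 6, 25, 21, 20]
Algorithm: preorder visits root first, so consume preorder in order;
for each root, split the current inorder slice at that value into
left-subtree inorder and right-subtree inorder, then recurse.
Recursive splits:
  root=1; inorder splits into left=[], right=[6, 10, 16, 20, 21, 25, 26]
  root=26; inorder splits into left=[6, 10, 16, 20, 21, 25], right=[]
  root=16; inorder splits into left=[6, 10], right=[20, 21, 25]
  root=10; inorder splits into left=[6], right=[]
  root=6; inorder splits into left=[], right=[]
  root=25; inorder splits into left=[20, 21], right=[]
  root=21; inorder splits into left=[20], right=[]
  root=20; inorder splits into left=[], right=[]
Reconstructed level-order: [1, 26, 16, 10, 25, 6, 21, 20]


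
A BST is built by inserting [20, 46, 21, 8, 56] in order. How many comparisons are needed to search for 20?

Search path for 20: 20
Found: True
Comparisons: 1


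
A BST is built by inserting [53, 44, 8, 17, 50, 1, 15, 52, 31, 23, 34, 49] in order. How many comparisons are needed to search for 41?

Search path for 41: 53 -> 44 -> 8 -> 17 -> 31 -> 34
Found: False
Comparisons: 6


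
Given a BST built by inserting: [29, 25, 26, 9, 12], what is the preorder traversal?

Tree insertion order: [29, 25, 26, 9, 12]
Tree (level-order array): [29, 25, None, 9, 26, None, 12]
Preorder traversal: [29, 25, 9, 12, 26]


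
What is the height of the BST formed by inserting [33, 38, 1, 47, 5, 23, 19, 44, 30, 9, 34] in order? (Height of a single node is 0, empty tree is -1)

Insertion order: [33, 38, 1, 47, 5, 23, 19, 44, 30, 9, 34]
Tree (level-order array): [33, 1, 38, None, 5, 34, 47, None, 23, None, None, 44, None, 19, 30, None, None, 9]
Compute height bottom-up (empty subtree = -1):
  height(9) = 1 + max(-1, -1) = 0
  height(19) = 1 + max(0, -1) = 1
  height(30) = 1 + max(-1, -1) = 0
  height(23) = 1 + max(1, 0) = 2
  height(5) = 1 + max(-1, 2) = 3
  height(1) = 1 + max(-1, 3) = 4
  height(34) = 1 + max(-1, -1) = 0
  height(44) = 1 + max(-1, -1) = 0
  height(47) = 1 + max(0, -1) = 1
  height(38) = 1 + max(0, 1) = 2
  height(33) = 1 + max(4, 2) = 5
Height = 5


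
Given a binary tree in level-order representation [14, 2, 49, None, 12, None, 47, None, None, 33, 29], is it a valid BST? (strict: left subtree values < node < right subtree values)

Level-order array: [14, 2, 49, None, 12, None, 47, None, None, 33, 29]
Validate using subtree bounds (lo, hi): at each node, require lo < value < hi,
then recurse left with hi=value and right with lo=value.
Preorder trace (stopping at first violation):
  at node 14 with bounds (-inf, +inf): OK
  at node 2 with bounds (-inf, 14): OK
  at node 12 with bounds (2, 14): OK
  at node 49 with bounds (14, +inf): OK
  at node 47 with bounds (49, +inf): VIOLATION
Node 47 violates its bound: not (49 < 47 < +inf).
Result: Not a valid BST


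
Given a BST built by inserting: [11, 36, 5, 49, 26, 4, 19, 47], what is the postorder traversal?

Tree insertion order: [11, 36, 5, 49, 26, 4, 19, 47]
Tree (level-order array): [11, 5, 36, 4, None, 26, 49, None, None, 19, None, 47]
Postorder traversal: [4, 5, 19, 26, 47, 49, 36, 11]


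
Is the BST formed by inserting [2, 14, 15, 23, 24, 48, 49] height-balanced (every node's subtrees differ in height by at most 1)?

Tree (level-order array): [2, None, 14, None, 15, None, 23, None, 24, None, 48, None, 49]
Definition: a tree is height-balanced if, at every node, |h(left) - h(right)| <= 1 (empty subtree has height -1).
Bottom-up per-node check:
  node 49: h_left=-1, h_right=-1, diff=0 [OK], height=0
  node 48: h_left=-1, h_right=0, diff=1 [OK], height=1
  node 24: h_left=-1, h_right=1, diff=2 [FAIL (|-1-1|=2 > 1)], height=2
  node 23: h_left=-1, h_right=2, diff=3 [FAIL (|-1-2|=3 > 1)], height=3
  node 15: h_left=-1, h_right=3, diff=4 [FAIL (|-1-3|=4 > 1)], height=4
  node 14: h_left=-1, h_right=4, diff=5 [FAIL (|-1-4|=5 > 1)], height=5
  node 2: h_left=-1, h_right=5, diff=6 [FAIL (|-1-5|=6 > 1)], height=6
Node 24 violates the condition: |-1 - 1| = 2 > 1.
Result: Not balanced


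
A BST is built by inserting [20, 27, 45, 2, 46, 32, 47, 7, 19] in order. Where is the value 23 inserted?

Starting tree (level order): [20, 2, 27, None, 7, None, 45, None, 19, 32, 46, None, None, None, None, None, 47]
Insertion path: 20 -> 27
Result: insert 23 as left child of 27
Final tree (level order): [20, 2, 27, None, 7, 23, 45, None, 19, None, None, 32, 46, None, None, None, None, None, 47]


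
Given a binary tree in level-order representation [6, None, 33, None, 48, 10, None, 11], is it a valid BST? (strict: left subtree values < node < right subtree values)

Level-order array: [6, None, 33, None, 48, 10, None, 11]
Validate using subtree bounds (lo, hi): at each node, require lo < value < hi,
then recurse left with hi=value and right with lo=value.
Preorder trace (stopping at first violation):
  at node 6 with bounds (-inf, +inf): OK
  at node 33 with bounds (6, +inf): OK
  at node 48 with bounds (33, +inf): OK
  at node 10 with bounds (33, 48): VIOLATION
Node 10 violates its bound: not (33 < 10 < 48).
Result: Not a valid BST


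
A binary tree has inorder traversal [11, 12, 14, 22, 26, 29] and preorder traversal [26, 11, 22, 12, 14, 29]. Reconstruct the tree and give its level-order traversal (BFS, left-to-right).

Inorder:  [11, 12, 14, 22, 26, 29]
Preorder: [26, 11, 22, 12, 14, 29]
Algorithm: preorder visits root first, so consume preorder in order;
for each root, split the current inorder slice at that value into
left-subtree inorder and right-subtree inorder, then recurse.
Recursive splits:
  root=26; inorder splits into left=[11, 12, 14, 22], right=[29]
  root=11; inorder splits into left=[], right=[12, 14, 22]
  root=22; inorder splits into left=[12, 14], right=[]
  root=12; inorder splits into left=[], right=[14]
  root=14; inorder splits into left=[], right=[]
  root=29; inorder splits into left=[], right=[]
Reconstructed level-order: [26, 11, 29, 22, 12, 14]


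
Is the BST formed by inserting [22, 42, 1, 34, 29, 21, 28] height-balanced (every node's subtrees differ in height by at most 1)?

Tree (level-order array): [22, 1, 42, None, 21, 34, None, None, None, 29, None, 28]
Definition: a tree is height-balanced if, at every node, |h(left) - h(right)| <= 1 (empty subtree has height -1).
Bottom-up per-node check:
  node 21: h_left=-1, h_right=-1, diff=0 [OK], height=0
  node 1: h_left=-1, h_right=0, diff=1 [OK], height=1
  node 28: h_left=-1, h_right=-1, diff=0 [OK], height=0
  node 29: h_left=0, h_right=-1, diff=1 [OK], height=1
  node 34: h_left=1, h_right=-1, diff=2 [FAIL (|1--1|=2 > 1)], height=2
  node 42: h_left=2, h_right=-1, diff=3 [FAIL (|2--1|=3 > 1)], height=3
  node 22: h_left=1, h_right=3, diff=2 [FAIL (|1-3|=2 > 1)], height=4
Node 34 violates the condition: |1 - -1| = 2 > 1.
Result: Not balanced


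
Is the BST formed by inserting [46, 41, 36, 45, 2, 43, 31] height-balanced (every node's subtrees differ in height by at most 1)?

Tree (level-order array): [46, 41, None, 36, 45, 2, None, 43, None, None, 31]
Definition: a tree is height-balanced if, at every node, |h(left) - h(right)| <= 1 (empty subtree has height -1).
Bottom-up per-node check:
  node 31: h_left=-1, h_right=-1, diff=0 [OK], height=0
  node 2: h_left=-1, h_right=0, diff=1 [OK], height=1
  node 36: h_left=1, h_right=-1, diff=2 [FAIL (|1--1|=2 > 1)], height=2
  node 43: h_left=-1, h_right=-1, diff=0 [OK], height=0
  node 45: h_left=0, h_right=-1, diff=1 [OK], height=1
  node 41: h_left=2, h_right=1, diff=1 [OK], height=3
  node 46: h_left=3, h_right=-1, diff=4 [FAIL (|3--1|=4 > 1)], height=4
Node 36 violates the condition: |1 - -1| = 2 > 1.
Result: Not balanced


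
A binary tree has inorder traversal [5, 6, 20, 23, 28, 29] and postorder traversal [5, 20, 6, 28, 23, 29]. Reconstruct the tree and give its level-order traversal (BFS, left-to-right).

Inorder:   [5, 6, 20, 23, 28, 29]
Postorder: [5, 20, 6, 28, 23, 29]
Algorithm: postorder visits root last, so walk postorder right-to-left;
each value is the root of the current inorder slice — split it at that
value, recurse on the right subtree first, then the left.
Recursive splits:
  root=29; inorder splits into left=[5, 6, 20, 23, 28], right=[]
  root=23; inorder splits into left=[5, 6, 20], right=[28]
  root=28; inorder splits into left=[], right=[]
  root=6; inorder splits into left=[5], right=[20]
  root=20; inorder splits into left=[], right=[]
  root=5; inorder splits into left=[], right=[]
Reconstructed level-order: [29, 23, 6, 28, 5, 20]


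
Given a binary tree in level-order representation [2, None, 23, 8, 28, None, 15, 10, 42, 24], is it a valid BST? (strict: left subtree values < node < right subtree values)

Level-order array: [2, None, 23, 8, 28, None, 15, 10, 42, 24]
Validate using subtree bounds (lo, hi): at each node, require lo < value < hi,
then recurse left with hi=value and right with lo=value.
Preorder trace (stopping at first violation):
  at node 2 with bounds (-inf, +inf): OK
  at node 23 with bounds (2, +inf): OK
  at node 8 with bounds (2, 23): OK
  at node 15 with bounds (8, 23): OK
  at node 24 with bounds (8, 15): VIOLATION
Node 24 violates its bound: not (8 < 24 < 15).
Result: Not a valid BST


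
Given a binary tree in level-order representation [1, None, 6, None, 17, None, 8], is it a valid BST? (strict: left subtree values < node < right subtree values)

Level-order array: [1, None, 6, None, 17, None, 8]
Validate using subtree bounds (lo, hi): at each node, require lo < value < hi,
then recurse left with hi=value and right with lo=value.
Preorder trace (stopping at first violation):
  at node 1 with bounds (-inf, +inf): OK
  at node 6 with bounds (1, +inf): OK
  at node 17 with bounds (6, +inf): OK
  at node 8 with bounds (17, +inf): VIOLATION
Node 8 violates its bound: not (17 < 8 < +inf).
Result: Not a valid BST


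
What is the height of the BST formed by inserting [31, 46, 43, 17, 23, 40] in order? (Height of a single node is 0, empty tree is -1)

Insertion order: [31, 46, 43, 17, 23, 40]
Tree (level-order array): [31, 17, 46, None, 23, 43, None, None, None, 40]
Compute height bottom-up (empty subtree = -1):
  height(23) = 1 + max(-1, -1) = 0
  height(17) = 1 + max(-1, 0) = 1
  height(40) = 1 + max(-1, -1) = 0
  height(43) = 1 + max(0, -1) = 1
  height(46) = 1 + max(1, -1) = 2
  height(31) = 1 + max(1, 2) = 3
Height = 3


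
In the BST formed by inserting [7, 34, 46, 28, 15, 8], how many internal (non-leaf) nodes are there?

Tree built from: [7, 34, 46, 28, 15, 8]
Tree (level-order array): [7, None, 34, 28, 46, 15, None, None, None, 8]
Rule: An internal node has at least one child.
Per-node child counts:
  node 7: 1 child(ren)
  node 34: 2 child(ren)
  node 28: 1 child(ren)
  node 15: 1 child(ren)
  node 8: 0 child(ren)
  node 46: 0 child(ren)
Matching nodes: [7, 34, 28, 15]
Count of internal (non-leaf) nodes: 4


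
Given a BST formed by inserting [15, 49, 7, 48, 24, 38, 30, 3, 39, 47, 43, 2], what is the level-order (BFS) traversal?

Tree insertion order: [15, 49, 7, 48, 24, 38, 30, 3, 39, 47, 43, 2]
Tree (level-order array): [15, 7, 49, 3, None, 48, None, 2, None, 24, None, None, None, None, 38, 30, 39, None, None, None, 47, 43]
BFS from the root, enqueuing left then right child of each popped node:
  queue [15] -> pop 15, enqueue [7, 49], visited so far: [15]
  queue [7, 49] -> pop 7, enqueue [3], visited so far: [15, 7]
  queue [49, 3] -> pop 49, enqueue [48], visited so far: [15, 7, 49]
  queue [3, 48] -> pop 3, enqueue [2], visited so far: [15, 7, 49, 3]
  queue [48, 2] -> pop 48, enqueue [24], visited so far: [15, 7, 49, 3, 48]
  queue [2, 24] -> pop 2, enqueue [none], visited so far: [15, 7, 49, 3, 48, 2]
  queue [24] -> pop 24, enqueue [38], visited so far: [15, 7, 49, 3, 48, 2, 24]
  queue [38] -> pop 38, enqueue [30, 39], visited so far: [15, 7, 49, 3, 48, 2, 24, 38]
  queue [30, 39] -> pop 30, enqueue [none], visited so far: [15, 7, 49, 3, 48, 2, 24, 38, 30]
  queue [39] -> pop 39, enqueue [47], visited so far: [15, 7, 49, 3, 48, 2, 24, 38, 30, 39]
  queue [47] -> pop 47, enqueue [43], visited so far: [15, 7, 49, 3, 48, 2, 24, 38, 30, 39, 47]
  queue [43] -> pop 43, enqueue [none], visited so far: [15, 7, 49, 3, 48, 2, 24, 38, 30, 39, 47, 43]
Result: [15, 7, 49, 3, 48, 2, 24, 38, 30, 39, 47, 43]


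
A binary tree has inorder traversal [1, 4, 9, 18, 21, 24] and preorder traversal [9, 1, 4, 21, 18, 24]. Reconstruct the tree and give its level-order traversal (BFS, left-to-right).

Inorder:  [1, 4, 9, 18, 21, 24]
Preorder: [9, 1, 4, 21, 18, 24]
Algorithm: preorder visits root first, so consume preorder in order;
for each root, split the current inorder slice at that value into
left-subtree inorder and right-subtree inorder, then recurse.
Recursive splits:
  root=9; inorder splits into left=[1, 4], right=[18, 21, 24]
  root=1; inorder splits into left=[], right=[4]
  root=4; inorder splits into left=[], right=[]
  root=21; inorder splits into left=[18], right=[24]
  root=18; inorder splits into left=[], right=[]
  root=24; inorder splits into left=[], right=[]
Reconstructed level-order: [9, 1, 21, 4, 18, 24]


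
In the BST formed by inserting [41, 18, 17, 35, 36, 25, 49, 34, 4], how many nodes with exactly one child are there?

Tree built from: [41, 18, 17, 35, 36, 25, 49, 34, 4]
Tree (level-order array): [41, 18, 49, 17, 35, None, None, 4, None, 25, 36, None, None, None, 34]
Rule: These are nodes with exactly 1 non-null child.
Per-node child counts:
  node 41: 2 child(ren)
  node 18: 2 child(ren)
  node 17: 1 child(ren)
  node 4: 0 child(ren)
  node 35: 2 child(ren)
  node 25: 1 child(ren)
  node 34: 0 child(ren)
  node 36: 0 child(ren)
  node 49: 0 child(ren)
Matching nodes: [17, 25]
Count of nodes with exactly one child: 2


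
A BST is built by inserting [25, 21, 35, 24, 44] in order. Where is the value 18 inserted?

Starting tree (level order): [25, 21, 35, None, 24, None, 44]
Insertion path: 25 -> 21
Result: insert 18 as left child of 21
Final tree (level order): [25, 21, 35, 18, 24, None, 44]
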